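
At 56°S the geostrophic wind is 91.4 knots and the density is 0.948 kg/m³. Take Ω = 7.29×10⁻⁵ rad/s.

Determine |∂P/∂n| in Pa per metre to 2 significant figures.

5.4×10⁻³ Pa/m

Coriolis parameter at 56°S:
f = 2Ω sin φ = 2 × 7.29×10⁻⁵ × sin 56° = 1.21×10⁻⁴ s⁻¹
Wind speed in SI: 91.4 knots = 47.0 m/s
Geostrophic balance rearranged: |∂P/∂n| = f ρ V_g
|∂P/∂n| = 1.21×10⁻⁴ × 0.948 × 47.0 = 5.39×10⁻³ Pa/m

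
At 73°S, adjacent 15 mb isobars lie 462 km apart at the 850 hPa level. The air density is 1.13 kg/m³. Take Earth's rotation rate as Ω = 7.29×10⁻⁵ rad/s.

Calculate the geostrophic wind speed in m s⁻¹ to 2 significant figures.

Coriolis parameter at 73°S:
f = 2Ω sin φ = 2 × 7.29×10⁻⁵ × sin 73° = 1.39×10⁻⁴ s⁻¹
Pressure gradient: |∂P/∂n| = 1500 Pa / 462000 m = 3.25×10⁻³ Pa/m
Geostrophic balance (pressure-gradient force = Coriolis force):
V_g = (1/(fρ)) |∂P/∂n| = 3.25×10⁻³ / (1.39×10⁻⁴ × 1.13) = 20.6 m/s

21 m s⁻¹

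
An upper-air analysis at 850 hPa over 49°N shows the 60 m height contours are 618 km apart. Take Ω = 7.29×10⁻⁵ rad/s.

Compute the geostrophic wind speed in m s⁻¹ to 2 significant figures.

Coriolis parameter at 49°N:
f = 2Ω sin φ = 2 × 7.29×10⁻⁵ × sin 49° = 1.10×10⁻⁴ s⁻¹
Height gradient: |∂Z/∂n| = 60 m / 618000 m = 9.71×10⁻⁵
On a pressure surface, geostrophic balance gives V_g = (g/f)|∂Z/∂n|:
V_g = 9.81 × 9.71×10⁻⁵ / 1.10×10⁻⁴ = 8.66 m/s

8.7 m s⁻¹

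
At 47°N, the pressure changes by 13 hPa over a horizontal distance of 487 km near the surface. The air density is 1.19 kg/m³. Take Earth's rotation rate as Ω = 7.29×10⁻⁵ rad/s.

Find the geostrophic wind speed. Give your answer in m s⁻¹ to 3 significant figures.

21.0 m s⁻¹

Coriolis parameter at 47°N:
f = 2Ω sin φ = 2 × 7.29×10⁻⁵ × sin 47° = 1.07×10⁻⁴ s⁻¹
Pressure gradient: |∂P/∂n| = 1300 Pa / 487000 m = 2.67×10⁻³ Pa/m
Geostrophic balance (pressure-gradient force = Coriolis force):
V_g = (1/(fρ)) |∂P/∂n| = 2.67×10⁻³ / (1.07×10⁻⁴ × 1.19) = 21.0 m/s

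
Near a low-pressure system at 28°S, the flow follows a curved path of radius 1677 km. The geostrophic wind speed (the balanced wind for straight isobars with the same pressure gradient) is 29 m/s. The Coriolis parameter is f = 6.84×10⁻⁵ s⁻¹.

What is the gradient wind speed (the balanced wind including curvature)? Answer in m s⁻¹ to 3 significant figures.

Around a low, centrifugal force acts outward with Coriolis, so pressure-gradient force balances both:
(1/ρ)|∂P/∂n| = fV + V²/R  →  V² + fR·V − fR·V_g = 0
With fR = 6.84×10⁻⁵ × 1677×10³ m = 115 m/s:
V = [−fR + √((fR)² + 4 fR V_g)]/2 = [−115 + √(115² + 4×115×29)]/2 = 24 m/s
Subgeostrophic (V < V_g = 29 m/s), as expected around a low.

24.0 m s⁻¹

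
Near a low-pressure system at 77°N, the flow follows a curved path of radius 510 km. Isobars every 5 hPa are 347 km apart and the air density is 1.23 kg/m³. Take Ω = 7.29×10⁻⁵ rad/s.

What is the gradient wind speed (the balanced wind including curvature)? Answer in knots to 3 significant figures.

Coriolis parameter at 77°N:
f = 2Ω sin φ = 2 × 7.29×10⁻⁵ × sin 77° = 1.42×10⁻⁴ s⁻¹
Pressure gradient: |∂P/∂n| = 500 Pa / 347000 m = 1.44×10⁻³ Pa/m
Geostrophic speed: V_g = |∂P/∂n|/(fρ) = 1.44×10⁻³/(1.42×10⁻⁴ × 1.23) = 8.25 m/s
Around a low, centrifugal force acts outward with Coriolis, so pressure-gradient force balances both:
(1/ρ)|∂P/∂n| = fV + V²/R  →  V² + fR·V − fR·V_g = 0
With fR = 1.42×10⁻⁴ × 510×10³ m = 72.5 m/s:
V = [−fR + √((fR)² + 4 fR V_g)]/2 = [−72.5 + √(72.5² + 4×72.5×8.25)]/2 = 7.47 m/s
Subgeostrophic (V < V_g = 8.25 m/s), as expected around a low.
Converting: 7.47 m/s × 1.944 = 14.5 knots

14.5 knots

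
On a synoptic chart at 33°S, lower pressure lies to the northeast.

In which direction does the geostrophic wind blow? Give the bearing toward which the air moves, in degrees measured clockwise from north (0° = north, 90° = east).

315°

The pressure-gradient force points toward the northeast (bearing 045°).
Geostrophic balance: in the Southern Hemisphere the Coriolis force deflects motion to the left, so the geostrophic wind blows 90° to the left of the pressure-gradient force (low pressure on the right).
Rotating 045° by 90° counterclockwise gives 315° — the wind blows toward the northwest.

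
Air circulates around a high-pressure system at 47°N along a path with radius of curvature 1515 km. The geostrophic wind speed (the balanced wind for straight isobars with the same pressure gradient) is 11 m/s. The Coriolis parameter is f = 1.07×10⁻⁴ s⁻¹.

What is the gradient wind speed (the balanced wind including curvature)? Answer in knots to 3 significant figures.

Around a high, pressure-gradient force acts outward with centrifugal, so Coriolis balances both:
fV = (1/ρ)|∂P/∂n| + V²/R  →  V² − fR·V + fR·V_g = 0
With fR = 1.07×10⁻⁴ × 1515×10³ m = 162 m/s:
V = [fR − √((fR)² − 4 fR V_g)]/2 = [162 − √(162² − 4×162×11)]/2 = 11.9 m/s
Supergeostrophic (V > V_g = 11 m/s), as expected around a high.
Converting: 11.9 m/s × 1.944 = 23.1 knots

23.1 knots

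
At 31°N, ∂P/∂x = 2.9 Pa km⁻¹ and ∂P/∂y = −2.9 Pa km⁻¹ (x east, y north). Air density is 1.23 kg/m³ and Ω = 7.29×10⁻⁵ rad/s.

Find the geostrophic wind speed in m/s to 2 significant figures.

Coriolis parameter at 31°N:
f = 2Ω sin φ = 2 × 7.29×10⁻⁵ × sin 31° = 7.51×10⁻⁵ s⁻¹
Component geostrophic relations (x east, y north):
u_g = −(1/(fρ)) ∂P/∂y,  v_g = (1/(fρ)) ∂P/∂x
u_g = −(−2.9×10⁻³)/(7.51×10⁻⁵ × 1.23) = 31.4 m/s;  v_g = (2.9×10⁻³)/(7.51×10⁻⁵ × 1.23) = 31.4 m/s
|V_g| = √(u_g² + v_g²) = 44.4 m/s

44 m/s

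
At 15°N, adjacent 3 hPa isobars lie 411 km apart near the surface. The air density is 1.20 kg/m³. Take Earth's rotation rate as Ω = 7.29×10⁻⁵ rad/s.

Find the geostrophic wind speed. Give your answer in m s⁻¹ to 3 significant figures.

16.1 m s⁻¹

Coriolis parameter at 15°N:
f = 2Ω sin φ = 2 × 7.29×10⁻⁵ × sin 15° = 3.77×10⁻⁵ s⁻¹
Pressure gradient: |∂P/∂n| = 300 Pa / 411000 m = 7.30×10⁻⁴ Pa/m
Geostrophic balance (pressure-gradient force = Coriolis force):
V_g = (1/(fρ)) |∂P/∂n| = 7.30×10⁻⁴ / (3.77×10⁻⁵ × 1.20) = 16.1 m/s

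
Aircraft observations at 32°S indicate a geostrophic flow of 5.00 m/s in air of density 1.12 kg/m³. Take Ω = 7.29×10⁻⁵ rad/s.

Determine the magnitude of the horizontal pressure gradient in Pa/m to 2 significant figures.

Coriolis parameter at 32°S:
f = 2Ω sin φ = 2 × 7.29×10⁻⁵ × sin 32° = 7.73×10⁻⁵ s⁻¹
Geostrophic balance rearranged: |∂P/∂n| = f ρ V_g
|∂P/∂n| = 7.73×10⁻⁵ × 1.12 × 5.00 = 4.33×10⁻⁴ Pa/m

4.3×10⁻⁴ Pa/m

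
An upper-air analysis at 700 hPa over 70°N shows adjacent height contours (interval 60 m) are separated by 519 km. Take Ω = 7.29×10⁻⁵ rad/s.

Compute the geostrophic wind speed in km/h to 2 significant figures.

Coriolis parameter at 70°N:
f = 2Ω sin φ = 2 × 7.29×10⁻⁵ × sin 70° = 1.37×10⁻⁴ s⁻¹
Height gradient: |∂Z/∂n| = 60 m / 519000 m = 1.16×10⁻⁴
On a pressure surface, geostrophic balance gives V_g = (g/f)|∂Z/∂n|:
V_g = 9.81 × 1.16×10⁻⁴ / 1.37×10⁻⁴ = 8.28 m/s
Converting: 8.28 m/s × 3.6 = 30 km/h

30 km/h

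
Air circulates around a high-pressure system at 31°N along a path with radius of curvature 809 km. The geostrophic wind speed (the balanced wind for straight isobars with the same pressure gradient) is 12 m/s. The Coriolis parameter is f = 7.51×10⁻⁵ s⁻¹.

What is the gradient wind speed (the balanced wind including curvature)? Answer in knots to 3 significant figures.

32.0 knots

Around a high, pressure-gradient force acts outward with centrifugal, so Coriolis balances both:
fV = (1/ρ)|∂P/∂n| + V²/R  →  V² − fR·V + fR·V_g = 0
With fR = 7.51×10⁻⁵ × 809×10³ m = 60.8 m/s:
V = [fR − √((fR)² − 4 fR V_g)]/2 = [60.8 − √(60.8² − 4×60.8×12)]/2 = 16.5 m/s
Supergeostrophic (V > V_g = 12 m/s), as expected around a high.
Converting: 16.5 m/s × 1.944 = 32.0 knots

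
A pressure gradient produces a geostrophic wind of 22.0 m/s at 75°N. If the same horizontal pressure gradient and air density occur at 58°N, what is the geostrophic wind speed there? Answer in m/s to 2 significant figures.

25 m/s

With the same pressure gradient and density, V_g ∝ 1/f ∝ 1/sin φ.
V₂ = V₁ · sin φ₁ / sin φ₂ = 22.0 × sin 75° / sin 58°
V₂ = 22.0 × 0.9659/0.8480 = 25 m/s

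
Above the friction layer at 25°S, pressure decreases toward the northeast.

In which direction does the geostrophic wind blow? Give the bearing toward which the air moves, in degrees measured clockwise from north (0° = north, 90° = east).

The pressure-gradient force points toward the northeast (bearing 045°).
Geostrophic balance: in the Southern Hemisphere the Coriolis force deflects motion to the left, so the geostrophic wind blows 90° to the left of the pressure-gradient force (low pressure on the right).
Rotating 045° by 90° counterclockwise gives 315° — the wind blows toward the northwest.

315°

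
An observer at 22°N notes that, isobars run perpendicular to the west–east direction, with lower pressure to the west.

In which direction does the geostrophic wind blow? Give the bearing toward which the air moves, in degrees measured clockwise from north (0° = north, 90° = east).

000°

The pressure-gradient force points toward the west (bearing 270°).
Geostrophic balance: in the Northern Hemisphere the Coriolis force deflects motion to the right, so the geostrophic wind blows 90° to the right of the pressure-gradient force (low pressure on the left).
Rotating 270° by 90° clockwise gives 000° — the wind blows toward the north.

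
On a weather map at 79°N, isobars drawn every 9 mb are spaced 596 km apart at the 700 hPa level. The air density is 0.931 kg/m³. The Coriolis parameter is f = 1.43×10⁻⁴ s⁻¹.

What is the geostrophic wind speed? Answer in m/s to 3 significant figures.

11.3 m/s

Pressure gradient: |∂P/∂n| = 900 Pa / 596000 m = 1.51×10⁻³ Pa/m
Geostrophic balance (pressure-gradient force = Coriolis force):
V_g = (1/(fρ)) |∂P/∂n| = 1.51×10⁻³ / (1.43×10⁻⁴ × 0.931) = 11.3 m/s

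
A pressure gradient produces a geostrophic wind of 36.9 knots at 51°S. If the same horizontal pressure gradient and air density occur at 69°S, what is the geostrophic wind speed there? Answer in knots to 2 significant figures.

With the same pressure gradient and density, V_g ∝ 1/f ∝ 1/sin φ.
V₂ = V₁ · sin φ₁ / sin φ₂ = 36.9 × sin 51° / sin 69°
V₂ = 36.9 × 0.7771/0.9336 = 31 knots

31 knots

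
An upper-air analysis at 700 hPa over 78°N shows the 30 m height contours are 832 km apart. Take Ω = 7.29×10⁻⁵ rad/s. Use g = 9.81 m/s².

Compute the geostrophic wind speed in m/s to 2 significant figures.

2.5 m/s

Coriolis parameter at 78°N:
f = 2Ω sin φ = 2 × 7.29×10⁻⁵ × sin 78° = 1.43×10⁻⁴ s⁻¹
Height gradient: |∂Z/∂n| = 30 m / 832000 m = 3.61×10⁻⁵
On a pressure surface, geostrophic balance gives V_g = (g/f)|∂Z/∂n|:
V_g = 9.81 × 3.61×10⁻⁵ / 1.43×10⁻⁴ = 2.48 m/s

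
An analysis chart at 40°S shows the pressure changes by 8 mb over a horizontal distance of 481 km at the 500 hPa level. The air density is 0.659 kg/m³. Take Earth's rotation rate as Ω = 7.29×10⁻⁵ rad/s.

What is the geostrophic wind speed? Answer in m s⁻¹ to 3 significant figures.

26.9 m s⁻¹

Coriolis parameter at 40°S:
f = 2Ω sin φ = 2 × 7.29×10⁻⁵ × sin 40° = 9.37×10⁻⁵ s⁻¹
Pressure gradient: |∂P/∂n| = 800 Pa / 481000 m = 1.66×10⁻³ Pa/m
Geostrophic balance (pressure-gradient force = Coriolis force):
V_g = (1/(fρ)) |∂P/∂n| = 1.66×10⁻³ / (9.37×10⁻⁵ × 0.659) = 26.9 m/s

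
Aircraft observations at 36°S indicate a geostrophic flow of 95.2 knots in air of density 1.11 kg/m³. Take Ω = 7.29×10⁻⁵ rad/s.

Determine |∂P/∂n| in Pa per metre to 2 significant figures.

4.7×10⁻³ Pa/m

Coriolis parameter at 36°S:
f = 2Ω sin φ = 2 × 7.29×10⁻⁵ × sin 36° = 8.57×10⁻⁵ s⁻¹
Wind speed in SI: 95.2 knots = 49.0 m/s
Geostrophic balance rearranged: |∂P/∂n| = f ρ V_g
|∂P/∂n| = 8.57×10⁻⁵ × 1.11 × 49.0 = 4.66×10⁻³ Pa/m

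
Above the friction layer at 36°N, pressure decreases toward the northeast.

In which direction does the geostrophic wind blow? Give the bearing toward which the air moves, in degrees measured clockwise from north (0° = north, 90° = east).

The pressure-gradient force points toward the northeast (bearing 045°).
Geostrophic balance: in the Northern Hemisphere the Coriolis force deflects motion to the right, so the geostrophic wind blows 90° to the right of the pressure-gradient force (low pressure on the left).
Rotating 045° by 90° clockwise gives 135° — the wind blows toward the southeast.

135°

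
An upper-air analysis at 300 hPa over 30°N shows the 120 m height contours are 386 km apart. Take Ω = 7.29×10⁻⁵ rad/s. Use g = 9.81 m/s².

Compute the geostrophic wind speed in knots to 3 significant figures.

81.3 knots

Coriolis parameter at 30°N:
f = 2Ω sin φ = 2 × 7.29×10⁻⁵ × sin 30° = 7.29×10⁻⁵ s⁻¹
Height gradient: |∂Z/∂n| = 120 m / 386000 m = 3.11×10⁻⁴
On a pressure surface, geostrophic balance gives V_g = (g/f)|∂Z/∂n|:
V_g = 9.81 × 3.11×10⁻⁴ / 7.29×10⁻⁵ = 41.8 m/s
Converting: 41.8 m/s × 1.944 = 81.3 knots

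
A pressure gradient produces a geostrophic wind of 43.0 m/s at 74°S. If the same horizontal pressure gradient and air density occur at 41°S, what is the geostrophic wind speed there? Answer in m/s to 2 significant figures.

63 m/s

With the same pressure gradient and density, V_g ∝ 1/f ∝ 1/sin φ.
V₂ = V₁ · sin φ₁ / sin φ₂ = 43.0 × sin 74° / sin 41°
V₂ = 43.0 × 0.9613/0.6561 = 63 m/s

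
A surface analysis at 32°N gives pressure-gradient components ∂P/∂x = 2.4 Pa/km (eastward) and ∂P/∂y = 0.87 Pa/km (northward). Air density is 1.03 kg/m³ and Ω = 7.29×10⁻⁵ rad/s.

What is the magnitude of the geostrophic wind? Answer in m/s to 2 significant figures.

Coriolis parameter at 32°N:
f = 2Ω sin φ = 2 × 7.29×10⁻⁵ × sin 32° = 7.73×10⁻⁵ s⁻¹
Component geostrophic relations (x east, y north):
u_g = −(1/(fρ)) ∂P/∂y,  v_g = (1/(fρ)) ∂P/∂x
u_g = −(0.87×10⁻³)/(7.73×10⁻⁵ × 1.03) = −10.9 m/s;  v_g = (2.4×10⁻³)/(7.73×10⁻⁵ × 1.03) = 30.2 m/s
|V_g| = √(u_g² + v_g²) = 32.1 m/s

32 m/s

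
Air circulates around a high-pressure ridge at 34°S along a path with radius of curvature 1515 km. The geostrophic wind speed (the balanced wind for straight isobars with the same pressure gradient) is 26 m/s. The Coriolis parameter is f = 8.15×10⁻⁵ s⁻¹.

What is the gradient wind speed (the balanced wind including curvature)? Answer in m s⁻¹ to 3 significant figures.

Around a high, pressure-gradient force acts outward with centrifugal, so Coriolis balances both:
fV = (1/ρ)|∂P/∂n| + V²/R  →  V² − fR·V + fR·V_g = 0
With fR = 8.15×10⁻⁵ × 1515×10³ m = 123 m/s:
V = [fR − √((fR)² − 4 fR V_g)]/2 = [123 − √(123² − 4×123×26)]/2 = 37.2 m/s
Supergeostrophic (V > V_g = 26 m/s), as expected around a high.

37.2 m s⁻¹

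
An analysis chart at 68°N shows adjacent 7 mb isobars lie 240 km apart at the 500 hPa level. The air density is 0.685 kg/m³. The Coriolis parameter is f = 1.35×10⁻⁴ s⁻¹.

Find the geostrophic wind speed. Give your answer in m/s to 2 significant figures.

Pressure gradient: |∂P/∂n| = 700 Pa / 240000 m = 2.92×10⁻³ Pa/m
Geostrophic balance (pressure-gradient force = Coriolis force):
V_g = (1/(fρ)) |∂P/∂n| = 2.92×10⁻³ / (1.35×10⁻⁴ × 0.685) = 31.5 m/s

32 m/s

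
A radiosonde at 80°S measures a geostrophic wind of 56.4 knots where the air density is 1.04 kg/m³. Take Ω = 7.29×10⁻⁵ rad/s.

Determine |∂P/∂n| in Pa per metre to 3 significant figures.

4.33×10⁻³ Pa/m

Coriolis parameter at 80°S:
f = 2Ω sin φ = 2 × 7.29×10⁻⁵ × sin 80° = 1.44×10⁻⁴ s⁻¹
Wind speed in SI: 56.4 knots = 29.0 m/s
Geostrophic balance rearranged: |∂P/∂n| = f ρ V_g
|∂P/∂n| = 1.44×10⁻⁴ × 1.04 × 29.0 = 4.33×10⁻³ Pa/m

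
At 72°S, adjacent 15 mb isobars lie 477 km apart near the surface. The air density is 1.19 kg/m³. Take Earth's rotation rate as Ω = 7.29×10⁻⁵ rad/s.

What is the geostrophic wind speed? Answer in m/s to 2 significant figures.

19 m/s

Coriolis parameter at 72°S:
f = 2Ω sin φ = 2 × 7.29×10⁻⁵ × sin 72° = 1.39×10⁻⁴ s⁻¹
Pressure gradient: |∂P/∂n| = 1500 Pa / 477000 m = 3.14×10⁻³ Pa/m
Geostrophic balance (pressure-gradient force = Coriolis force):
V_g = (1/(fρ)) |∂P/∂n| = 3.14×10⁻³ / (1.39×10⁻⁴ × 1.19) = 19.1 m/s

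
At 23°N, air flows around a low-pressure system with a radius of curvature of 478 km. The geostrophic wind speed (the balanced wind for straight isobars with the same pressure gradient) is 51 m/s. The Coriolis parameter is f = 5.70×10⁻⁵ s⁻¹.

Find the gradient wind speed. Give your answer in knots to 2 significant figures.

51 knots

Around a low, centrifugal force acts outward with Coriolis, so pressure-gradient force balances both:
(1/ρ)|∂P/∂n| = fV + V²/R  →  V² + fR·V − fR·V_g = 0
With fR = 5.70×10⁻⁵ × 478×10³ m = 27.2 m/s:
V = [−fR + √((fR)² + 4 fR V_g)]/2 = [−27.2 + √(27.2² + 4×27.2×51)]/2 = 26.1 m/s
Subgeostrophic (V < V_g = 51 m/s), as expected around a low.
Converting: 26.1 m/s × 1.944 = 51 knots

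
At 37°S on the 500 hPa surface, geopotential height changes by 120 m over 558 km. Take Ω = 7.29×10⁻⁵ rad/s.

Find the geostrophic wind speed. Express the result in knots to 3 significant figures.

46.7 knots

Coriolis parameter at 37°S:
f = 2Ω sin φ = 2 × 7.29×10⁻⁵ × sin 37° = 8.77×10⁻⁵ s⁻¹
Height gradient: |∂Z/∂n| = 120 m / 558000 m = 2.15×10⁻⁴
On a pressure surface, geostrophic balance gives V_g = (g/f)|∂Z/∂n|:
V_g = 9.81 × 2.15×10⁻⁴ / 8.77×10⁻⁵ = 24.0 m/s
Converting: 24.0 m/s × 1.944 = 46.7 knots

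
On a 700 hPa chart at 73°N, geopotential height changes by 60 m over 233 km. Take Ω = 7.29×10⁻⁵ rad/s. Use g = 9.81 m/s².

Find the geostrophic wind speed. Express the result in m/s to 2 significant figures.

Coriolis parameter at 73°N:
f = 2Ω sin φ = 2 × 7.29×10⁻⁵ × sin 73° = 1.39×10⁻⁴ s⁻¹
Height gradient: |∂Z/∂n| = 60 m / 233000 m = 2.58×10⁻⁴
On a pressure surface, geostrophic balance gives V_g = (g/f)|∂Z/∂n|:
V_g = 9.81 × 2.58×10⁻⁴ / 1.39×10⁻⁴ = 18.1 m/s

18 m/s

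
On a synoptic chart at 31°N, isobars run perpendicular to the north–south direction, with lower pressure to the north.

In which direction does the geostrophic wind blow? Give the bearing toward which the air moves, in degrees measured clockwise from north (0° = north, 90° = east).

The pressure-gradient force points toward the north (bearing 000°).
Geostrophic balance: in the Northern Hemisphere the Coriolis force deflects motion to the right, so the geostrophic wind blows 90° to the right of the pressure-gradient force (low pressure on the left).
Rotating 000° by 90° clockwise gives 090° — the wind blows toward the east.

090°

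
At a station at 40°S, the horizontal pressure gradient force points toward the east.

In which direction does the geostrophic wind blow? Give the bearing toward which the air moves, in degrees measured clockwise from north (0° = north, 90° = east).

The pressure-gradient force points toward the east (bearing 090°).
Geostrophic balance: in the Southern Hemisphere the Coriolis force deflects motion to the left, so the geostrophic wind blows 90° to the left of the pressure-gradient force (low pressure on the right).
Rotating 090° by 90° counterclockwise gives 000° — the wind blows toward the north.

000°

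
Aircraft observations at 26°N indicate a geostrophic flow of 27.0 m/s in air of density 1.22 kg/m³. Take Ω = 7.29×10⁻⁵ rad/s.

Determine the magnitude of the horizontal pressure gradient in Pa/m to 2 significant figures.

2.1×10⁻³ Pa/m

Coriolis parameter at 26°N:
f = 2Ω sin φ = 2 × 7.29×10⁻⁵ × sin 26° = 6.39×10⁻⁵ s⁻¹
Geostrophic balance rearranged: |∂P/∂n| = f ρ V_g
|∂P/∂n| = 6.39×10⁻⁵ × 1.22 × 27.0 = 2.11×10⁻³ Pa/m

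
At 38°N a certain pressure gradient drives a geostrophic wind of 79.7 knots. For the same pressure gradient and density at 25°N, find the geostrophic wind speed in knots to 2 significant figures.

With the same pressure gradient and density, V_g ∝ 1/f ∝ 1/sin φ.
V₂ = V₁ · sin φ₁ / sin φ₂ = 79.7 × sin 38° / sin 25°
V₂ = 79.7 × 0.6157/0.4226 = 120 knots

120 knots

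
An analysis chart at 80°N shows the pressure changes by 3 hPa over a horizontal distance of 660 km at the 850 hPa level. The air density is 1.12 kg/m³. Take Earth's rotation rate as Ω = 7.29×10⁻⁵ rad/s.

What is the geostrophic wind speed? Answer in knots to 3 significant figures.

5.49 knots

Coriolis parameter at 80°N:
f = 2Ω sin φ = 2 × 7.29×10⁻⁵ × sin 80° = 1.44×10⁻⁴ s⁻¹
Pressure gradient: |∂P/∂n| = 300 Pa / 660000 m = 4.55×10⁻⁴ Pa/m
Geostrophic balance (pressure-gradient force = Coriolis force):
V_g = (1/(fρ)) |∂P/∂n| = 4.55×10⁻⁴ / (1.44×10⁻⁴ × 1.12) = 2.83 m/s
Converting: 2.83 m/s × 1.944 = 5.49 knots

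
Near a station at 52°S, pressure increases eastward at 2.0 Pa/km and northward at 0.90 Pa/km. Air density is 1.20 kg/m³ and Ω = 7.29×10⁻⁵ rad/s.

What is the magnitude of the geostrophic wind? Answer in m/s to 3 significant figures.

Coriolis parameter at 52°S:
f = 2Ω sin φ = 2 × 7.29×10⁻⁵ × sin 52° = 1.15×10⁻⁴ s⁻¹
In the Southern Hemisphere f is negative: f = −1.15×10⁻⁴ s⁻¹.
Component geostrophic relations (x east, y north):
u_g = −(1/(fρ)) ∂P/∂y,  v_g = (1/(fρ)) ∂P/∂x
u_g = −(0.90×10⁻³)/(−1.15×10⁻⁴ × 1.20) = 6.53 m/s;  v_g = (2.0×10⁻³)/(−1.15×10⁻⁴ × 1.20) = −14.5 m/s
|V_g| = √(u_g² + v_g²) = 15.9 m/s

15.9 m/s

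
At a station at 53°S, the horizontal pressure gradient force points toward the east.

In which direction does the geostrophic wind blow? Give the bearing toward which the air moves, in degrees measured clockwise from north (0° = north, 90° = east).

000°

The pressure-gradient force points toward the east (bearing 090°).
Geostrophic balance: in the Southern Hemisphere the Coriolis force deflects motion to the left, so the geostrophic wind blows 90° to the left of the pressure-gradient force (low pressure on the right).
Rotating 090° by 90° counterclockwise gives 000° — the wind blows toward the north.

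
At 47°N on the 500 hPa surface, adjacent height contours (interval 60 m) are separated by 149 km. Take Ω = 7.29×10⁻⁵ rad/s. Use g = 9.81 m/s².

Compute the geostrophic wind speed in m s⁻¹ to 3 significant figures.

37.0 m s⁻¹

Coriolis parameter at 47°N:
f = 2Ω sin φ = 2 × 7.29×10⁻⁵ × sin 47° = 1.07×10⁻⁴ s⁻¹
Height gradient: |∂Z/∂n| = 60 m / 149000 m = 4.03×10⁻⁴
On a pressure surface, geostrophic balance gives V_g = (g/f)|∂Z/∂n|:
V_g = 9.81 × 4.03×10⁻⁴ / 1.07×10⁻⁴ = 37.0 m/s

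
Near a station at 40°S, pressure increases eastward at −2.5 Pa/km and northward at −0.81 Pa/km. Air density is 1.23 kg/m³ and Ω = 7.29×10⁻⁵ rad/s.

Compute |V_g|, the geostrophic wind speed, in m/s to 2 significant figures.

Coriolis parameter at 40°S:
f = 2Ω sin φ = 2 × 7.29×10⁻⁵ × sin 40° = 9.37×10⁻⁵ s⁻¹
In the Southern Hemisphere f is negative: f = −9.37×10⁻⁵ s⁻¹.
Component geostrophic relations (x east, y north):
u_g = −(1/(fρ)) ∂P/∂y,  v_g = (1/(fρ)) ∂P/∂x
u_g = −(−0.81×10⁻³)/(−9.37×10⁻⁵ × 1.23) = −7.03 m/s;  v_g = (−2.5×10⁻³)/(−9.37×10⁻⁵ × 1.23) = 21.7 m/s
|V_g| = √(u_g² + v_g²) = 22.8 m/s

23 m/s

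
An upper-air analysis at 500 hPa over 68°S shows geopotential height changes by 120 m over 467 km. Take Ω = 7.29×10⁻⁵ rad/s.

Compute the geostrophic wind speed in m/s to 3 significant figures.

Coriolis parameter at 68°S:
f = 2Ω sin φ = 2 × 7.29×10⁻⁵ × sin 68° = 1.35×10⁻⁴ s⁻¹
Height gradient: |∂Z/∂n| = 120 m / 467000 m = 2.57×10⁻⁴
On a pressure surface, geostrophic balance gives V_g = (g/f)|∂Z/∂n|:
V_g = 9.81 × 2.57×10⁻⁴ / 1.35×10⁻⁴ = 18.6 m/s

18.6 m/s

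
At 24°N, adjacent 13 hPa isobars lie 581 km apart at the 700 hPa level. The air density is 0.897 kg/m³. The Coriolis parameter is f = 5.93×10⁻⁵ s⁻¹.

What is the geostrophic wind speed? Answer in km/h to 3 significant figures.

Pressure gradient: |∂P/∂n| = 1300 Pa / 581000 m = 2.24×10⁻³ Pa/m
Geostrophic balance (pressure-gradient force = Coriolis force):
V_g = (1/(fρ)) |∂P/∂n| = 2.24×10⁻³ / (5.93×10⁻⁵ × 0.897) = 42.1 m/s
Converting: 42.1 m/s × 3.6 = 151 km/h

151 km/h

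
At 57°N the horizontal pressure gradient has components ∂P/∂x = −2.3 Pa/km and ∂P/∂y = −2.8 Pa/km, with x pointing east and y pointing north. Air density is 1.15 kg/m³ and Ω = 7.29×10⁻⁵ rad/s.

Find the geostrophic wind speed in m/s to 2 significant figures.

26 m/s

Coriolis parameter at 57°N:
f = 2Ω sin φ = 2 × 7.29×10⁻⁵ × sin 57° = 1.22×10⁻⁴ s⁻¹
Component geostrophic relations (x east, y north):
u_g = −(1/(fρ)) ∂P/∂y,  v_g = (1/(fρ)) ∂P/∂x
u_g = −(−2.8×10⁻³)/(1.22×10⁻⁴ × 1.15) = 19.9 m/s;  v_g = (−2.3×10⁻³)/(1.22×10⁻⁴ × 1.15) = −16.4 m/s
|V_g| = √(u_g² + v_g²) = 25.8 m/s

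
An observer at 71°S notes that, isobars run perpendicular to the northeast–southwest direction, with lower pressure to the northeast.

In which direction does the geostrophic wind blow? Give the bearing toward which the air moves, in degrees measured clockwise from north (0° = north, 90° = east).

315°

The pressure-gradient force points toward the northeast (bearing 045°).
Geostrophic balance: in the Southern Hemisphere the Coriolis force deflects motion to the left, so the geostrophic wind blows 90° to the left of the pressure-gradient force (low pressure on the right).
Rotating 045° by 90° counterclockwise gives 315° — the wind blows toward the northwest.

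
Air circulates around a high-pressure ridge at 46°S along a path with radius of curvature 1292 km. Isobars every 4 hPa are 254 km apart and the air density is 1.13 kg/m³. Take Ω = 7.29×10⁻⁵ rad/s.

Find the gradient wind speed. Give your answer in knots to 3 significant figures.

Coriolis parameter at 46°S:
f = 2Ω sin φ = 2 × 7.29×10⁻⁵ × sin 46° = 1.05×10⁻⁴ s⁻¹
Pressure gradient: |∂P/∂n| = 400 Pa / 254000 m = 1.57×10⁻³ Pa/m
Geostrophic speed: V_g = |∂P/∂n|/(fρ) = 1.57×10⁻³/(1.05×10⁻⁴ × 1.13) = 13.3 m/s
Around a high, pressure-gradient force acts outward with centrifugal, so Coriolis balances both:
fV = (1/ρ)|∂P/∂n| + V²/R  →  V² − fR·V + fR·V_g = 0
With fR = 1.05×10⁻⁴ × 1292×10³ m = 136 m/s:
V = [fR − √((fR)² − 4 fR V_g)]/2 = [136 − √(136² − 4×136×13.3)]/2 = 14.9 m/s
Supergeostrophic (V > V_g = 13.3 m/s), as expected around a high.
Converting: 14.9 m/s × 1.944 = 29.0 knots

29.0 knots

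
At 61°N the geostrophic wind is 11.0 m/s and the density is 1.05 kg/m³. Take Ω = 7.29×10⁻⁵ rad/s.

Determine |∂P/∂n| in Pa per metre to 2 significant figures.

1.5×10⁻³ Pa/m

Coriolis parameter at 61°N:
f = 2Ω sin φ = 2 × 7.29×10⁻⁵ × sin 61° = 1.28×10⁻⁴ s⁻¹
Geostrophic balance rearranged: |∂P/∂n| = f ρ V_g
|∂P/∂n| = 1.28×10⁻⁴ × 1.05 × 11.0 = 1.47×10⁻³ Pa/m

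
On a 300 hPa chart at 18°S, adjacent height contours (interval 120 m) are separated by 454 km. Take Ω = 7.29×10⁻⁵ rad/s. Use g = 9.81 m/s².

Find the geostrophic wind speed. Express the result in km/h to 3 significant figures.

207 km/h

Coriolis parameter at 18°S:
f = 2Ω sin φ = 2 × 7.29×10⁻⁵ × sin 18° = 4.51×10⁻⁵ s⁻¹
Height gradient: |∂Z/∂n| = 120 m / 454000 m = 2.64×10⁻⁴
On a pressure surface, geostrophic balance gives V_g = (g/f)|∂Z/∂n|:
V_g = 9.81 × 2.64×10⁻⁴ / 4.51×10⁻⁵ = 57.6 m/s
Converting: 57.6 m/s × 3.6 = 207 km/h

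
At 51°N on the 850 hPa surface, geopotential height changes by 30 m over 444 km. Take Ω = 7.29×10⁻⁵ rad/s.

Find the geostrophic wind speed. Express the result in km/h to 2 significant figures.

21 km/h

Coriolis parameter at 51°N:
f = 2Ω sin φ = 2 × 7.29×10⁻⁵ × sin 51° = 1.13×10⁻⁴ s⁻¹
Height gradient: |∂Z/∂n| = 30 m / 444000 m = 6.76×10⁻⁵
On a pressure surface, geostrophic balance gives V_g = (g/f)|∂Z/∂n|:
V_g = 9.81 × 6.76×10⁻⁵ / 1.13×10⁻⁴ = 5.85 m/s
Converting: 5.85 m/s × 3.6 = 21 km/h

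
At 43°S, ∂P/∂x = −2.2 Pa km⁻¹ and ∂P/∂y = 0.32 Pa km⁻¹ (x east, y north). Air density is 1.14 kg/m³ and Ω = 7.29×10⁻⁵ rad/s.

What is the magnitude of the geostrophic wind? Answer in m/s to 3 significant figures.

Coriolis parameter at 43°S:
f = 2Ω sin φ = 2 × 7.29×10⁻⁵ × sin 43° = 9.94×10⁻⁵ s⁻¹
In the Southern Hemisphere f is negative: f = −9.94×10⁻⁵ s⁻¹.
Component geostrophic relations (x east, y north):
u_g = −(1/(fρ)) ∂P/∂y,  v_g = (1/(fρ)) ∂P/∂x
u_g = −(0.32×10⁻³)/(−9.94×10⁻⁵ × 1.14) = 2.82 m/s;  v_g = (−2.2×10⁻³)/(−9.94×10⁻⁵ × 1.14) = 19.4 m/s
|V_g| = √(u_g² + v_g²) = 19.6 m/s

19.6 m/s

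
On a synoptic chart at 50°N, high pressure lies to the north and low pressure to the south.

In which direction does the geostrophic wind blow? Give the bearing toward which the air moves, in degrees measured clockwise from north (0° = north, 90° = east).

270°

The pressure-gradient force points toward the south (bearing 180°).
Geostrophic balance: in the Northern Hemisphere the Coriolis force deflects motion to the right, so the geostrophic wind blows 90° to the right of the pressure-gradient force (low pressure on the left).
Rotating 180° by 90° clockwise gives 270° — the wind blows toward the west.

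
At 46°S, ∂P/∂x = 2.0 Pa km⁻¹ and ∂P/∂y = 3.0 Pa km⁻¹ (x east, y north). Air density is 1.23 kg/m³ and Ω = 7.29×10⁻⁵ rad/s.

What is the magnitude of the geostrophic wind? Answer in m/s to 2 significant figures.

28 m/s

Coriolis parameter at 46°S:
f = 2Ω sin φ = 2 × 7.29×10⁻⁵ × sin 46° = 1.05×10⁻⁴ s⁻¹
In the Southern Hemisphere f is negative: f = −1.05×10⁻⁴ s⁻¹.
Component geostrophic relations (x east, y north):
u_g = −(1/(fρ)) ∂P/∂y,  v_g = (1/(fρ)) ∂P/∂x
u_g = −(3.0×10⁻³)/(−1.05×10⁻⁴ × 1.23) = 23.3 m/s;  v_g = (2.0×10⁻³)/(−1.05×10⁻⁴ × 1.23) = −15.5 m/s
|V_g| = √(u_g² + v_g²) = 27.9 m/s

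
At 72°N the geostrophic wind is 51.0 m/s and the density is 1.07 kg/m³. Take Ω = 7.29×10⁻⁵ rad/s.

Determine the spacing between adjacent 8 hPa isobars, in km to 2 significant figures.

110 km

Coriolis parameter at 72°N:
f = 2Ω sin φ = 2 × 7.29×10⁻⁵ × sin 72° = 1.39×10⁻⁴ s⁻¹
Geostrophic balance rearranged: |∂P/∂n| = f ρ V_g
|∂P/∂n| = 1.39×10⁻⁴ × 1.07 × 51.0 = 7.57×10⁻³ Pa/m
Isobar spacing: Δn = ΔP/|∂P/∂n| = 800 Pa / 7.57×10⁻³ Pa/m = 105724 m ≈ 110 km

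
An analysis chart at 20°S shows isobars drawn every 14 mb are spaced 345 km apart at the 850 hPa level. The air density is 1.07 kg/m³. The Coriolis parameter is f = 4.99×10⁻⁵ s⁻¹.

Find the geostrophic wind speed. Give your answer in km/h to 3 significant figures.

Pressure gradient: |∂P/∂n| = 1400 Pa / 345000 m = 4.06×10⁻³ Pa/m
Geostrophic balance (pressure-gradient force = Coriolis force):
V_g = (1/(fρ)) |∂P/∂n| = 4.06×10⁻³ / (4.99×10⁻⁵ × 1.07) = 76.0 m/s
Converting: 76.0 m/s × 3.6 = 274 km/h

274 km/h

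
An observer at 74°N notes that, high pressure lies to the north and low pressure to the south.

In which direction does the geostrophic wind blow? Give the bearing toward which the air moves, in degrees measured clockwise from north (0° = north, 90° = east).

The pressure-gradient force points toward the south (bearing 180°).
Geostrophic balance: in the Northern Hemisphere the Coriolis force deflects motion to the right, so the geostrophic wind blows 90° to the right of the pressure-gradient force (low pressure on the left).
Rotating 180° by 90° clockwise gives 270° — the wind blows toward the west.

270°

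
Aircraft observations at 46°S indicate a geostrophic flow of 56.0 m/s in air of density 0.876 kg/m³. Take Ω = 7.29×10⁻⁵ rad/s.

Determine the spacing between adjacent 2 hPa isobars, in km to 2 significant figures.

39 km

Coriolis parameter at 46°S:
f = 2Ω sin φ = 2 × 7.29×10⁻⁵ × sin 46° = 1.05×10⁻⁴ s⁻¹
Geostrophic balance rearranged: |∂P/∂n| = f ρ V_g
|∂P/∂n| = 1.05×10⁻⁴ × 0.876 × 56.0 = 5.14×10⁻³ Pa/m
Isobar spacing: Δn = ΔP/|∂P/∂n| = 200 Pa / 5.14×10⁻³ Pa/m = 38873 m ≈ 39 km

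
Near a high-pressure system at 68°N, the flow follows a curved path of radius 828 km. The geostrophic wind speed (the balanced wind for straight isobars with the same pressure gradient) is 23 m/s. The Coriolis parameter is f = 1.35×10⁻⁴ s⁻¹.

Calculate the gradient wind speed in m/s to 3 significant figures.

Around a high, pressure-gradient force acts outward with centrifugal, so Coriolis balances both:
fV = (1/ρ)|∂P/∂n| + V²/R  →  V² − fR·V + fR·V_g = 0
With fR = 1.35×10⁻⁴ × 828×10³ m = 112 m/s:
V = [fR − √((fR)² − 4 fR V_g)]/2 = [112 − √(112² − 4×112×23)]/2 = 32.4 m/s
Supergeostrophic (V > V_g = 23 m/s), as expected around a high.

32.4 m/s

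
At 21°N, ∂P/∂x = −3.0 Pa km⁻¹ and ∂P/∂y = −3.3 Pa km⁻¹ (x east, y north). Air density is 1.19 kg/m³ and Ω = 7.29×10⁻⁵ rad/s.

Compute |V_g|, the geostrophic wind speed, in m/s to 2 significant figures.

Coriolis parameter at 21°N:
f = 2Ω sin φ = 2 × 7.29×10⁻⁵ × sin 21° = 5.23×10⁻⁵ s⁻¹
Component geostrophic relations (x east, y north):
u_g = −(1/(fρ)) ∂P/∂y,  v_g = (1/(fρ)) ∂P/∂x
u_g = −(−3.3×10⁻³)/(5.23×10⁻⁵ × 1.19) = 53.1 m/s;  v_g = (−3.0×10⁻³)/(5.23×10⁻⁵ × 1.19) = −48.2 m/s
|V_g| = √(u_g² + v_g²) = 71.7 m/s

72 m/s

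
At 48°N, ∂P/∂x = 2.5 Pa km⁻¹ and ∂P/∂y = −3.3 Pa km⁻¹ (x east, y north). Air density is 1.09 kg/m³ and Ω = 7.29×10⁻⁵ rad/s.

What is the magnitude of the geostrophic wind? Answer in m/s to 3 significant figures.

35.1 m/s

Coriolis parameter at 48°N:
f = 2Ω sin φ = 2 × 7.29×10⁻⁵ × sin 48° = 1.08×10⁻⁴ s⁻¹
Component geostrophic relations (x east, y north):
u_g = −(1/(fρ)) ∂P/∂y,  v_g = (1/(fρ)) ∂P/∂x
u_g = −(−3.3×10⁻³)/(1.08×10⁻⁴ × 1.09) = 27.9 m/s;  v_g = (2.5×10⁻³)/(1.08×10⁻⁴ × 1.09) = 21.2 m/s
|V_g| = √(u_g² + v_g²) = 35.1 m/s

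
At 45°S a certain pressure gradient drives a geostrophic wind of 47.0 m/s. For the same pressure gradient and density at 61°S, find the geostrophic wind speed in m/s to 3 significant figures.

With the same pressure gradient and density, V_g ∝ 1/f ∝ 1/sin φ.
V₂ = V₁ · sin φ₁ / sin φ₂ = 47.0 × sin 45° / sin 61°
V₂ = 47.0 × 0.7071/0.8746 = 38.0 m/s

38.0 m/s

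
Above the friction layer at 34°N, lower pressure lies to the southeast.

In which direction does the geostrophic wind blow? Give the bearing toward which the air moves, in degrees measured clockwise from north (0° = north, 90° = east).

The pressure-gradient force points toward the southeast (bearing 135°).
Geostrophic balance: in the Northern Hemisphere the Coriolis force deflects motion to the right, so the geostrophic wind blows 90° to the right of the pressure-gradient force (low pressure on the left).
Rotating 135° by 90° clockwise gives 225° — the wind blows toward the southwest.

225°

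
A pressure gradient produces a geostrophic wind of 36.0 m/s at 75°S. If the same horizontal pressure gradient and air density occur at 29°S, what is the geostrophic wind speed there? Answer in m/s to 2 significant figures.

With the same pressure gradient and density, V_g ∝ 1/f ∝ 1/sin φ.
V₂ = V₁ · sin φ₁ / sin φ₂ = 36.0 × sin 75° / sin 29°
V₂ = 36.0 × 0.9659/0.4848 = 72 m/s

72 m/s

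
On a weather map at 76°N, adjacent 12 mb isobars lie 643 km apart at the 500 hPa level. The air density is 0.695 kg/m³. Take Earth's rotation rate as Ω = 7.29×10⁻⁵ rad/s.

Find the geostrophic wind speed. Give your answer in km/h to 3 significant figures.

68.3 km/h

Coriolis parameter at 76°N:
f = 2Ω sin φ = 2 × 7.29×10⁻⁵ × sin 76° = 1.41×10⁻⁴ s⁻¹
Pressure gradient: |∂P/∂n| = 1200 Pa / 643000 m = 1.87×10⁻³ Pa/m
Geostrophic balance (pressure-gradient force = Coriolis force):
V_g = (1/(fρ)) |∂P/∂n| = 1.87×10⁻³ / (1.41×10⁻⁴ × 0.695) = 19.0 m/s
Converting: 19.0 m/s × 3.6 = 68.3 km/h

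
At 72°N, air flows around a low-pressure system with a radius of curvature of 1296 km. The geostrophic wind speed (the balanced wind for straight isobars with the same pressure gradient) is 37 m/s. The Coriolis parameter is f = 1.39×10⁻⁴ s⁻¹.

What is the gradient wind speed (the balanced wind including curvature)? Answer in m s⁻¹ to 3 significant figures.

31.5 m s⁻¹

Around a low, centrifugal force acts outward with Coriolis, so pressure-gradient force balances both:
(1/ρ)|∂P/∂n| = fV + V²/R  →  V² + fR·V − fR·V_g = 0
With fR = 1.39×10⁻⁴ × 1296×10³ m = 180 m/s:
V = [−fR + √((fR)² + 4 fR V_g)]/2 = [−180 + √(180² + 4×180×37)]/2 = 31.5 m/s
Subgeostrophic (V < V_g = 37 m/s), as expected around a low.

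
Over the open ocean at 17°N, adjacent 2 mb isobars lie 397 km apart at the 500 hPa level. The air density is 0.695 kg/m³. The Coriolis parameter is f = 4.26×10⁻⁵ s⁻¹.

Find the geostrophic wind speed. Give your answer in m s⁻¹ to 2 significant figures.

17 m s⁻¹

Pressure gradient: |∂P/∂n| = 200 Pa / 397000 m = 5.04×10⁻⁴ Pa/m
Geostrophic balance (pressure-gradient force = Coriolis force):
V_g = (1/(fρ)) |∂P/∂n| = 5.04×10⁻⁴ / (4.26×10⁻⁵ × 0.695) = 17.0 m/s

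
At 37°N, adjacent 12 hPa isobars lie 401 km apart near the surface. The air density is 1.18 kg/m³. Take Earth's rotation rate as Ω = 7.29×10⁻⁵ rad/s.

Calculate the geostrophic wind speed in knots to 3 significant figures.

Coriolis parameter at 37°N:
f = 2Ω sin φ = 2 × 7.29×10⁻⁵ × sin 37° = 8.77×10⁻⁵ s⁻¹
Pressure gradient: |∂P/∂n| = 1200 Pa / 401000 m = 2.99×10⁻³ Pa/m
Geostrophic balance (pressure-gradient force = Coriolis force):
V_g = (1/(fρ)) |∂P/∂n| = 2.99×10⁻³ / (8.77×10⁻⁵ × 1.18) = 28.9 m/s
Converting: 28.9 m/s × 1.944 = 56.2 knots

56.2 knots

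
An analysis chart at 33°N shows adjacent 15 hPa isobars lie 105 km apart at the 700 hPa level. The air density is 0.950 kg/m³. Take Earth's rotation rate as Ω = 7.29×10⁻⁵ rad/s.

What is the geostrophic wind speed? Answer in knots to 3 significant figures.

Coriolis parameter at 33°N:
f = 2Ω sin φ = 2 × 7.29×10⁻⁵ × sin 33° = 7.94×10⁻⁵ s⁻¹
Pressure gradient: |∂P/∂n| = 1500 Pa / 105000 m = 1.43×10⁻² Pa/m
Geostrophic balance (pressure-gradient force = Coriolis force):
V_g = (1/(fρ)) |∂P/∂n| = 1.43×10⁻² / (7.94×10⁻⁵ × 0.950) = 189 m/s
Converting: 189 m/s × 1.944 = 368 knots

368 knots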